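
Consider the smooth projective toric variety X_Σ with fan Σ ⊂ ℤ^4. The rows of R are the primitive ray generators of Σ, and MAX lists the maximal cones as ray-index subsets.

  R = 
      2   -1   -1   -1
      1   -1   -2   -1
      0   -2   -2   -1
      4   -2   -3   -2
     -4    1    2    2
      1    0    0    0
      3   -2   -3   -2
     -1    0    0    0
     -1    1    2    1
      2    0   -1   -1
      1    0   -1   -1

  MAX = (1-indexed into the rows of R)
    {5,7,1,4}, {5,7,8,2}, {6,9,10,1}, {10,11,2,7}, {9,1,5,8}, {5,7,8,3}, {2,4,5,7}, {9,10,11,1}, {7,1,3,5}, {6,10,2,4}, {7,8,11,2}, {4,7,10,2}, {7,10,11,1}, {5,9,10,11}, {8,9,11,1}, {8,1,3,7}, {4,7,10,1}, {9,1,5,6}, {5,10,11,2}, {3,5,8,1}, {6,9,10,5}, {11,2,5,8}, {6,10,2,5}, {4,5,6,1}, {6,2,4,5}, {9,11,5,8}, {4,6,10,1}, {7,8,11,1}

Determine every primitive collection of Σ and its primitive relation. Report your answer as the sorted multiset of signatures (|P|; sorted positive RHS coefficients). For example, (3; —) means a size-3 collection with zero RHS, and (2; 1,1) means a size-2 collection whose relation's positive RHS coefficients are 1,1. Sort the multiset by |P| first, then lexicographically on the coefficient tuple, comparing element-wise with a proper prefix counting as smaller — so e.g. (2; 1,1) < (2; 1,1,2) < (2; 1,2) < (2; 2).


The 22 primitive collections of Σ (r=11, n=4):

  • {2,9}:  v_{2} + v_{9} = 0  so sig = (2; —)
  • {6,8}:  v_{6} + v_{8} = 0  so sig = (2; —)
  • {1,2}:  v_{1} + v_{2} = v_{7}  so sig = (2; 1)
  • {4,8}:  v_{4} + v_{8} = v_{7}  so sig = (2; 1)
  • {6,7}:  v_{6} + v_{7} = v_{4}  so sig = (2; 1)
  • {6,11}:  v_{6} + v_{11} = v_{10}  so sig = (2; 1)
  • {7,9}:  v_{7} + v_{9} = v_{1}  so sig = (2; 1)
  • {8,10}:  v_{8} + v_{10} = v_{11}  so sig = (2; 1)
  • {3,10}:  v_{3} + v_{10} = v_{7} + v_{8}  so sig = (2; 1,1)
  • {4,9}:  v_{4} + v_{9} = v_{1} + v_{6}  so sig = (2; 1,1)
  • {4,11}:  v_{4} + v_{11} = v_{7} + v_{10}  so sig = (2; 1,1)
  • {3,6}:  v_{3} + v_{6} = v_{1} + v_{5} + v_{7}  so sig = (2; 1,1,1)
  • {2,3}:  v_{2} + v_{3} = v_{5} + 2·v_{7} + v_{8}  so sig = (2; 1,1,2)
  • {3,4}:  v_{3} + v_{4} = v_{1} + v_{5} + 2·v_{7}  so sig = (2; 1,1,2)
  • {3,9}:  v_{3} + v_{9} = 2·v_{1} + v_{5} + v_{8}  so sig = (2; 1,1,2)
  • {3,11}:  v_{3} + v_{11} = v_{7} + 2·v_{8}  so sig = (2; 1,2)
  • {1,5,10}:  v_{1} + v_{5} + v_{10} = 0  so sig = (3; —)
  • {1,5,11}:  v_{1} + v_{5} + v_{11} = v_{8}  so sig = (3; 1)
  • {5,7,10}:  v_{5} + v_{7} + v_{10} = v_{2}  so sig = (3; 1)
  • {4,5,10}:  v_{4} + v_{5} + v_{10} = v_{2} + v_{6}  so sig = (3; 1,1)
  • {5,7,11}:  v_{5} + v_{7} + v_{11} = v_{2} + v_{8}  so sig = (3; 1,1)
  • {1,5,7,8}:  v_{1} + v_{5} + v_{7} + v_{8} = v_{3}  so sig = (4; 1)

Hence PRS(X_Σ) =
    (2; —)
    (2; —)
    (2; 1)
    (2; 1)
    (2; 1)
    (2; 1)
    (2; 1)
    (2; 1)
    (2; 1,1)
    (2; 1,1)
    (2; 1,1)
    (2; 1,1,1)
    (2; 1,1,2)
    (2; 1,1,2)
    (2; 1,1,2)
    (2; 1,2)
    (3; —)
    (3; 1)
    (3; 1)
    (3; 1,1)
    (3; 1,1)
    (4; 1)


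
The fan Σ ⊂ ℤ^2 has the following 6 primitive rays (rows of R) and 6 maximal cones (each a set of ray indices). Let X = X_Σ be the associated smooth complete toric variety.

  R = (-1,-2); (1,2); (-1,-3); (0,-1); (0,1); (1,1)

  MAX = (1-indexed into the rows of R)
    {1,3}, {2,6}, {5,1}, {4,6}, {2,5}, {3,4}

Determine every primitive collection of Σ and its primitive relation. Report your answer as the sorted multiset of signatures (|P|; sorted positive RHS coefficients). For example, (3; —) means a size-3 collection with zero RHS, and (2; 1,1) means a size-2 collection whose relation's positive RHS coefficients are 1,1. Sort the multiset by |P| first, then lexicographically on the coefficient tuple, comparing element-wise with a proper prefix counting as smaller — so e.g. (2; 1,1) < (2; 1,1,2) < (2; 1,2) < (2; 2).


9 minimal non-faces of Δ(Σ) (on 6 rays):

  {1,2}:  v_{1} + v_{2} = 0 — sig = (2; —)
  {4,5}:  v_{4} + v_{5} = 0 — sig = (2; —)
  {1,4}:  v_{1} + v_{4} = v_{3} — sig = (2; 1)
  {1,6}:  v_{1} + v_{6} = v_{4} — sig = (2; 1)
  {2,3}:  v_{2} + v_{3} = v_{4} — sig = (2; 1)
  {2,4}:  v_{2} + v_{4} = v_{6} — sig = (2; 1)
  {3,5}:  v_{3} + v_{5} = v_{1} — sig = (2; 1)
  {5,6}:  v_{5} + v_{6} = v_{2} — sig = (2; 1)
  {3,6}:  v_{3} + v_{6} = 2·v_{4} — sig = (2; 2)

Hence PRS(X_Σ) =
    |P|=2: 9 collections, coeffs (), (), (1), (1), (1), (1), (1), (1), (2)


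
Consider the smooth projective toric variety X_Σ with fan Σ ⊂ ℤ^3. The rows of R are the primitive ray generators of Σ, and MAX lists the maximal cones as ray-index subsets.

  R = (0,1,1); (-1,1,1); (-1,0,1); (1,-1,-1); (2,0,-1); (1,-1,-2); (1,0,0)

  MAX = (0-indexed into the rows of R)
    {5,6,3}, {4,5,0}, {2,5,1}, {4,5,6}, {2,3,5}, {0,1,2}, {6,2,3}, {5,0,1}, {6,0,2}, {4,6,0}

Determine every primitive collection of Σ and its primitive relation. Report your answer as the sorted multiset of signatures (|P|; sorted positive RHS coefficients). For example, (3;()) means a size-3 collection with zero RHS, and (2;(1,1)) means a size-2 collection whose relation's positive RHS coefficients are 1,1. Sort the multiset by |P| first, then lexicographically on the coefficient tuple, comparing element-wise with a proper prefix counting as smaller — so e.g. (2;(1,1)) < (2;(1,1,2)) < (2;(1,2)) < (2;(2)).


Δ(Σ) — 7 vertices, 9 min non-faces:

  {1,3}:  v_{1} + v_{3} = 0  so sig = (2;())
  {0,3}:  v_{0} + v_{3} = v_{6}  so sig = (2;(1))
  {1,6}:  v_{1} + v_{6} = v_{0}  so sig = (2;(1))
  {2,4}:  v_{2} + v_{4} = v_{6}  so sig = (2;(1))
  {1,4}:  v_{1} + v_{4} = 2·v_{0} + v_{5}  so sig = (2;(1,2))
  {3,4}:  v_{3} + v_{4} = v_{5} + 2·v_{6}  so sig = (2;(1,2))
  {0,2,5}:  v_{0} + v_{2} + v_{5} = 0  so sig = (3;())
  {0,5,6}:  v_{0} + v_{5} + v_{6} = v_{4}  so sig = (3;(1))
  {2,5,6}:  v_{2} + v_{5} + v_{6} = v_{3}  so sig = (3;(1))

so the primitive-relation signature multiset is
    (2;())
    (2;(1))
    (2;(1))
    (2;(1))
    (2;(1,2))
    (2;(1,2))
    (3;())
    (3;(1))
    (3;(1))


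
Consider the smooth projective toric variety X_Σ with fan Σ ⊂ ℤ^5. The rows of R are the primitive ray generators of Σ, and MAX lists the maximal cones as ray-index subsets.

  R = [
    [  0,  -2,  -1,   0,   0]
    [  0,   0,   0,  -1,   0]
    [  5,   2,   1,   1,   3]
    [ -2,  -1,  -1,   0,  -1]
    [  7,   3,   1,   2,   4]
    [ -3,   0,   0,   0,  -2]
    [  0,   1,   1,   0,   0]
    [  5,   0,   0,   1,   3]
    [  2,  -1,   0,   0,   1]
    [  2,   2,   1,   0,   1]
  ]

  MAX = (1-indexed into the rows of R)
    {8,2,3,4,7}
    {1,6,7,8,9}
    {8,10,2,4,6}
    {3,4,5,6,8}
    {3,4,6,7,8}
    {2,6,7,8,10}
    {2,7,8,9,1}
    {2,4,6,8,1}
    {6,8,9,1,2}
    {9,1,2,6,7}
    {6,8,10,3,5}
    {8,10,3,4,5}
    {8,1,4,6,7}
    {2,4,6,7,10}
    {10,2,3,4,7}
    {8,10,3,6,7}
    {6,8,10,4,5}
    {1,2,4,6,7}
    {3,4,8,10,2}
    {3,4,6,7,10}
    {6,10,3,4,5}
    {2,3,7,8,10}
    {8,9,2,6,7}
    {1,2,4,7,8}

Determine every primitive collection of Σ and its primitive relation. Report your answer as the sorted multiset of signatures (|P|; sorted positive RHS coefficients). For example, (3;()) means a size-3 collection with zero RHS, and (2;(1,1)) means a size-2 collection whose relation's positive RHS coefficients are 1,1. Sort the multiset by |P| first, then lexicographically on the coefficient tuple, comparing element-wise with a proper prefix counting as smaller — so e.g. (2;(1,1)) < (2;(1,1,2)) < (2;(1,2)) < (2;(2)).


14 collections generate NE(X_Σ); each relation:

  P={1,3}:  v_{1} + v_{3} = v_{8}  ⟹  sig = (2;(1))
  P={4,9}:  v_{4} + v_{9} = v_{1}  ⟹  sig = (2;(1))
  P={1,10}:  v_{1} + v_{10} = v_{2} + v_{6} + v_{8}  ⟹  sig = (2;(1,1,1))
  P={1,5}:  v_{1} + v_{5} = v_{4} + v_{6} + 2·v_{8} + v_{10}  ⟹  sig = (2;(1,1,1,2))
  P={3,9}:  v_{3} + v_{9} = v_{2} + v_{6} + v_{7} + 2·v_{8}  ⟹  sig = (2;(1,1,1,2))
  P={2,5}:  v_{2} + v_{5} = v_{4} + v_{8} + 2·v_{10}  ⟹  sig = (2;(1,1,2))
  P={5,9}:  v_{5} + v_{9} = v_{6} + 2·v_{8} + v_{10}  ⟹  sig = (2;(1,1,2))
  P={5,7}:  v_{5} + v_{7} = 2·v_{3} + v_{6}  ⟹  sig = (2;(1,2))
  P={9,10}:  v_{9} + v_{10} = 2·v_{2} + 2·v_{6} + v_{7} + 2·v_{8}  ⟹  sig = (2;(1,2,2,2))
  P={2,3,6}:  v_{2} + v_{3} + v_{6} = v_{10}  ⟹  sig = (3;(1))
  P={4,7,8,10}:  v_{4} + v_{7} + v_{8} + v_{10} = v_{3}  ⟹  sig = (4;(1))
  P={2,4,6,7,8}:  v_{2} + v_{4} + v_{6} + v_{7} + v_{8} = 0  ⟹  sig = (5;())
  P={1,2,6,7,8}:  v_{1} + v_{2} + v_{6} + v_{7} + v_{8} = v_{9}  ⟹  sig = (5;(1))
  P={3,4,6,8,10}:  v_{3} + v_{4} + v_{6} + v_{8} + v_{10} = v_{5}  ⟹  sig = (5;(1))

Signatures (|P|; sorted positive RHS coefficients), sorted:
    |P|=2: 9 collections, coeffs (1), (1), (1,1,1), (1,1,1,2), (1,1,1,2), (1,1,2), (1,1,2), (1,2), (1,2,2,2)
    |P|=3: 1 collection, coeffs (1)
    |P|=4: 1 collection, coeffs (1)
    |P|=5: 3 collections, coeffs (), (1), (1)


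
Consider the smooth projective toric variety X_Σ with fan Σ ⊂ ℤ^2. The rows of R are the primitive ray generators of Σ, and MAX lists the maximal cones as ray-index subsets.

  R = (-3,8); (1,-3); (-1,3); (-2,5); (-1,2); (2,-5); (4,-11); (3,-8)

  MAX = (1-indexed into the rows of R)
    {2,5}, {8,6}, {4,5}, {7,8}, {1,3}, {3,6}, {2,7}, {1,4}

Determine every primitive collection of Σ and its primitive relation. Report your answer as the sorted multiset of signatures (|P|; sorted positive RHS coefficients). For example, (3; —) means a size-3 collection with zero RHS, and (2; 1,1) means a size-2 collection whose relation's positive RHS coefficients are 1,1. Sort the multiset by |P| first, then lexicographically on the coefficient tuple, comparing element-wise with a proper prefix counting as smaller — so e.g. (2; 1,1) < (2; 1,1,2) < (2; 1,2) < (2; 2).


20 collections generate NE(X_Σ); each relation:

  P = {1,8}:  v_{1} + v_{8} = 0  so sig = (2; —)
  P = {2,3}:  v_{2} + v_{3} = 0  so sig = (2; —)
  P = {4,6}:  v_{4} + v_{6} = 0  so sig = (2; —)
  P = {1,2}:  v_{1} + v_{2} = v_{4}  so sig = (2; 1)
  P = {1,6}:  v_{1} + v_{6} = v_{3}  so sig = (2; 1)
  P = {1,7}:  v_{1} + v_{7} = v_{2}  so sig = (2; 1)
  P = {2,4}:  v_{2} + v_{4} = v_{5}  so sig = (2; 1)
  P = {2,6}:  v_{2} + v_{6} = v_{8}  so sig = (2; 1)
  P = {2,8}:  v_{2} + v_{8} = v_{7}  so sig = (2; 1)
  P = {3,4}:  v_{3} + v_{4} = v_{1}  so sig = (2; 1)
  P = {3,5}:  v_{3} + v_{5} = v_{4}  so sig = (2; 1)
  P = {3,7}:  v_{3} + v_{7} = v_{8}  so sig = (2; 1)
  P = {3,8}:  v_{3} + v_{8} = v_{6}  so sig = (2; 1)
  P = {4,8}:  v_{4} + v_{8} = v_{2}  so sig = (2; 1)
  P = {5,6}:  v_{5} + v_{6} = v_{2}  so sig = (2; 1)
  P = {1,5}:  v_{1} + v_{5} = 2·v_{4}  so sig = (2; 2)
  P = {4,7}:  v_{4} + v_{7} = 2·v_{2}  so sig = (2; 2)
  P = {5,8}:  v_{5} + v_{8} = 2·v_{2}  so sig = (2; 2)
  P = {6,7}:  v_{6} + v_{7} = 2·v_{8}  so sig = (2; 2)
  P = {5,7}:  v_{5} + v_{7} = 3·v_{2}  so sig = (2; 3)

Hence PRS(X_Σ) =
[(2; —), (2; —), (2; —), (2; 1), (2; 1), (2; 1), (2; 1), (2; 1), (2; 1), (2; 1), (2; 1), (2; 1), (2; 1), (2; 1), (2; 1), (2; 2), (2; 2), (2; 2), (2; 2), (2; 3)]


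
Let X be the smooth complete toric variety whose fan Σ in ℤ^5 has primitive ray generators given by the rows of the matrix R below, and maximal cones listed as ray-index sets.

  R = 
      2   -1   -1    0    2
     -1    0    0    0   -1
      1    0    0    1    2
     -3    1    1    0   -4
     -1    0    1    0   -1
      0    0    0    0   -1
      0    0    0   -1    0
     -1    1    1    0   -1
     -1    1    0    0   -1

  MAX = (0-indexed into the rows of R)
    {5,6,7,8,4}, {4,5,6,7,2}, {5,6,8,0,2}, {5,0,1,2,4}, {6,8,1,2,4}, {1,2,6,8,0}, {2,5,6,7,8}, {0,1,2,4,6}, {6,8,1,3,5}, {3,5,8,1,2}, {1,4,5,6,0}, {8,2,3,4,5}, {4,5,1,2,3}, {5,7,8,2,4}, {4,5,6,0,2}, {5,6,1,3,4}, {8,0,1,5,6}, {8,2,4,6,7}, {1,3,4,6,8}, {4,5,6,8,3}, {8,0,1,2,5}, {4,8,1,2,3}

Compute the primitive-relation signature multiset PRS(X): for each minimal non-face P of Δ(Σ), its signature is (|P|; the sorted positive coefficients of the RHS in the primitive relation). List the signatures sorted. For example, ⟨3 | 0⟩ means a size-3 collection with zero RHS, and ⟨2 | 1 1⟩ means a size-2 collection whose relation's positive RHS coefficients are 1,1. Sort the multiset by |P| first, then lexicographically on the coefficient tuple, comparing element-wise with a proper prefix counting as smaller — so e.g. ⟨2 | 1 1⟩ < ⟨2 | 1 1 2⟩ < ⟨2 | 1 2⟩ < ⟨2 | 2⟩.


9 minimal non-faces of Δ(Σ) (on 9 rays):

  • {0,3}:  v_{0} + v_{3} = v_{1} + v_{5} — sig = ⟨2 | 1 1⟩
  • {1,7}:  v_{1} + v_{7} = v_{4} + v_{8} — sig = ⟨2 | 1 1⟩
  • {0,7}:  v_{0} + v_{7} = v_{2} + v_{5} + v_{6} — sig = ⟨2 | 1 1 1⟩
  • {3,7}:  v_{3} + v_{7} = 2·v_{4} + v_{5} + 2·v_{8} — sig = ⟨2 | 1 2 2⟩
  • {0,4,8}:  v_{0} + v_{4} + v_{8} = 0 — sig = ⟨3 | 0⟩
  • {2,3,6}:  v_{2} + v_{3} + v_{6} = v_{4} + v_{8} — sig = ⟨3 | 1 1⟩
  • {1,2,5,6}:  v_{1} + v_{2} + v_{5} + v_{6} = 0 — sig = ⟨4 | 0⟩
  • {1,4,5,8}:  v_{1} + v_{4} + v_{5} + v_{8} = v_{3} — sig = ⟨4 | 1⟩
  • {2,4,5,6,8}:  v_{2} + v_{4} + v_{5} + v_{6} + v_{8} = v_{7} — sig = ⟨5 | 1⟩

Signatures (|P|; sorted positive RHS coefficients), sorted:
[⟨2 | 1 1⟩, ⟨2 | 1 1⟩, ⟨2 | 1 1 1⟩, ⟨2 | 1 2 2⟩, ⟨3 | 0⟩, ⟨3 | 1 1⟩, ⟨4 | 0⟩, ⟨4 | 1⟩, ⟨5 | 1⟩]


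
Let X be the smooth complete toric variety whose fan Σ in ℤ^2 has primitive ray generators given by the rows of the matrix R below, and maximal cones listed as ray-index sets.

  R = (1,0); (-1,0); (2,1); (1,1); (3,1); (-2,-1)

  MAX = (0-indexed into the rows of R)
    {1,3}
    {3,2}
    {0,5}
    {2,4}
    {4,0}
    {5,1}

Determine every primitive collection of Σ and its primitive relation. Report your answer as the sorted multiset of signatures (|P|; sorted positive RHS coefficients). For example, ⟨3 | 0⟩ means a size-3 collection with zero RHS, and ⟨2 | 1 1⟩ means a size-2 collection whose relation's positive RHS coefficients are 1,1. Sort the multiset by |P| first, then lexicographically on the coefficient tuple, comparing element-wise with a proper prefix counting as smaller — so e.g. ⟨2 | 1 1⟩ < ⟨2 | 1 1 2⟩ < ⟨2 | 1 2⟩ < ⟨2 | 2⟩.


Δ(Σ) — 6 vertices, 9 min non-faces:

  P = {0,1}:  v_{0} + v_{1} = 0  so sig = ⟨2 | 0⟩
  P = {2,5}:  v_{2} + v_{5} = 0  so sig = ⟨2 | 0⟩
  P = {0,2}:  v_{0} + v_{2} = v_{4}  so sig = ⟨2 | 1⟩
  P = {0,3}:  v_{0} + v_{3} = v_{2}  so sig = ⟨2 | 1⟩
  P = {1,2}:  v_{1} + v_{2} = v_{3}  so sig = ⟨2 | 1⟩
  P = {1,4}:  v_{1} + v_{4} = v_{2}  so sig = ⟨2 | 1⟩
  P = {3,5}:  v_{3} + v_{5} = v_{1}  so sig = ⟨2 | 1⟩
  P = {4,5}:  v_{4} + v_{5} = v_{0}  so sig = ⟨2 | 1⟩
  P = {3,4}:  v_{3} + v_{4} = 2·v_{2}  so sig = ⟨2 | 2⟩

so the primitive-relation signature multiset is
    |P|=2: 9 collections, coeffs (), (), (1), (1), (1), (1), (1), (1), (2)


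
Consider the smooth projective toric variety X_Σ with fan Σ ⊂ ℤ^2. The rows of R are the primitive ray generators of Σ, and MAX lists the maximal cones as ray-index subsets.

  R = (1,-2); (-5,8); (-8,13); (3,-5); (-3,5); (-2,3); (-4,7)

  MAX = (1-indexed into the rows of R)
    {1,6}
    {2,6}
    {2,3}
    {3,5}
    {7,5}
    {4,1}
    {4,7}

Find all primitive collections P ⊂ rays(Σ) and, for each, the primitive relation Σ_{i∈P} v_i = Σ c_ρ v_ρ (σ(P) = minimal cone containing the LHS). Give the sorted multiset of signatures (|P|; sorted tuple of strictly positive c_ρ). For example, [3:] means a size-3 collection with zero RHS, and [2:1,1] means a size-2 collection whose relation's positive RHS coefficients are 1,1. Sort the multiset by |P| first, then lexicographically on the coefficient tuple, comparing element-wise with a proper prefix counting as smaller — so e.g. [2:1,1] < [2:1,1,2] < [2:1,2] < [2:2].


|primitive collections| = 14. Relations:

  {4,5}:  v_{4} + v_{5} = 0 ; sig = [2:]
  {1,5}:  v_{1} + v_{5} = v_{6} ; sig = [2:1]
  {1,7}:  v_{1} + v_{7} = v_{5} ; sig = [2:1]
  {2,4}:  v_{2} + v_{4} = v_{6} ; sig = [2:1]
  {2,5}:  v_{2} + v_{5} = v_{3} ; sig = [2:1]
  {3,4}:  v_{3} + v_{4} = v_{2} ; sig = [2:1]
  {4,6}:  v_{4} + v_{6} = v_{1} ; sig = [2:1]
  {5,6}:  v_{5} + v_{6} = v_{2} ; sig = [2:1]
  {1,3}:  v_{1} + v_{3} = v_{2} + v_{6} ; sig = [2:1,1]
  {1,2}:  v_{1} + v_{2} = 2·v_{6} ; sig = [2:2]
  {3,6}:  v_{3} + v_{6} = 2·v_{2} ; sig = [2:2]
  {6,7}:  v_{6} + v_{7} = 2·v_{5} ; sig = [2:2]
  {2,7}:  v_{2} + v_{7} = 3·v_{5} ; sig = [2:3]
  {3,7}:  v_{3} + v_{7} = 4·v_{5} ; sig = [2:4]

Signatures (|P|; sorted positive RHS coefficients), sorted:
[[2:], [2:1], [2:1], [2:1], [2:1], [2:1], [2:1], [2:1], [2:1,1], [2:2], [2:2], [2:2], [2:3], [2:4]]


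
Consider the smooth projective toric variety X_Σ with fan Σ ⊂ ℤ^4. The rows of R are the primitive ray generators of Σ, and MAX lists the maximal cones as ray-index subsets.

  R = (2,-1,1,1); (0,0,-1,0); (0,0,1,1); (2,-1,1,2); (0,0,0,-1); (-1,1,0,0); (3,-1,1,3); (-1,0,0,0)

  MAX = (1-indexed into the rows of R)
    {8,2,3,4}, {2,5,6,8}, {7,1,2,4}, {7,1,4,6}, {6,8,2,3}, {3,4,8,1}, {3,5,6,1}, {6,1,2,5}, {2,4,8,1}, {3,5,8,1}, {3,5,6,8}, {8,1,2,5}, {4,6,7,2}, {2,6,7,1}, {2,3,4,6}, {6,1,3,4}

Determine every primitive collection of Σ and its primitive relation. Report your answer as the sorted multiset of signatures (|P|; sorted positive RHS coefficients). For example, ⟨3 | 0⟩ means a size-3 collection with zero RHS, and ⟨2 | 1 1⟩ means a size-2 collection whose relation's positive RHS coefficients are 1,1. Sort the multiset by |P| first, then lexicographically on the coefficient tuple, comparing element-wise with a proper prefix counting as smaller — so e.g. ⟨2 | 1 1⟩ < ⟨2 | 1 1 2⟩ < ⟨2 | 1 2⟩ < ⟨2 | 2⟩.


The 9 primitive collections of Σ (r=8, n=4):

  • {4,5}:  v_{4} + v_{5} = v_{1}  so sig = ⟨2 | 1⟩
  • {7,8}:  v_{7} + v_{8} = v_{2} + v_{3} + v_{4}  so sig = ⟨2 | 1 1 1⟩
  • {5,7}:  v_{5} + v_{7} = 2·v_{1} + v_{2} + v_{6}  so sig = ⟨2 | 1 1 2⟩
  • {3,7}:  v_{3} + v_{7} = 2·v_{4} + v_{6}  so sig = ⟨2 | 1 2⟩
  • {2,3,5}:  v_{2} + v_{3} + v_{5} = 0  so sig = ⟨3 | 0⟩
  • {1,2,3}:  v_{1} + v_{2} + v_{3} = v_{4}  so sig = ⟨3 | 1⟩
  • {1,6,8}:  v_{1} + v_{6} + v_{8} = v_{3}  so sig = ⟨3 | 1⟩
  • {4,6,8}:  v_{4} + v_{6} + v_{8} = v_{2} + 2·v_{3}  so sig = ⟨3 | 1 2⟩
  • {1,2,4,6}:  v_{1} + v_{2} + v_{4} + v_{6} = v_{7}  so sig = ⟨4 | 1⟩

so the primitive-relation signature multiset is
[⟨2 | 1⟩, ⟨2 | 1 1 1⟩, ⟨2 | 1 1 2⟩, ⟨2 | 1 2⟩, ⟨3 | 0⟩, ⟨3 | 1⟩, ⟨3 | 1⟩, ⟨3 | 1 2⟩, ⟨4 | 1⟩]


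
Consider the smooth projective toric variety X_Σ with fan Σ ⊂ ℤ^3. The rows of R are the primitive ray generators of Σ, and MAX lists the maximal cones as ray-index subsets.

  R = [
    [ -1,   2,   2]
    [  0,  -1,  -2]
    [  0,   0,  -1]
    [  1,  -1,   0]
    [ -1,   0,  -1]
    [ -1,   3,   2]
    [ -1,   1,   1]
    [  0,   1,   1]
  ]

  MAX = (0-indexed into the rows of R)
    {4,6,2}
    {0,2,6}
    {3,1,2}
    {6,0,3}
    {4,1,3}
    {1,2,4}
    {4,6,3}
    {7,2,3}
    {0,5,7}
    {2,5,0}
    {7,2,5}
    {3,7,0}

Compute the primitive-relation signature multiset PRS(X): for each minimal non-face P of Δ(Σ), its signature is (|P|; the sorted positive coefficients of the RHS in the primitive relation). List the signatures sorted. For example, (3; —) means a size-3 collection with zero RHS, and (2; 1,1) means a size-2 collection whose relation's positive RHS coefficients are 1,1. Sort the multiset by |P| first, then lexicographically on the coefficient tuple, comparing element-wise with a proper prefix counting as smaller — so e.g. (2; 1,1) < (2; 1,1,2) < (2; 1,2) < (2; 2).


|primitive collections| = 14. Relations:

  P={1,6}:  v_{1} + v_{6} = v_{4}  →  sig = (2; 1)
  P={1,7}:  v_{1} + v_{7} = v_{2}  →  sig = (2; 1)
  P={6,7}:  v_{6} + v_{7} = v_{0}  →  sig = (2; 1)
  P={0,1}:  v_{0} + v_{1} = v_{2} + v_{6}  →  sig = (2; 1,1)
  P={4,7}:  v_{4} + v_{7} = v_{2} + v_{6}  →  sig = (2; 1,1)
  P={4,5}:  v_{4} + v_{5} = v_{0} + 2·v_{2} + v_{6}  →  sig = (2; 1,1,2)
  P={0,4}:  v_{0} + v_{4} = v_{2} + 2·v_{6}  →  sig = (2; 1,2)
  P={1,5}:  v_{1} + v_{5} = v_{0} + 2·v_{2}  →  sig = (2; 1,2)
  P={5,6}:  v_{5} + v_{6} = 2·v_{0} + v_{2}  →  sig = (2; 1,2)
  P={3,5}:  v_{3} + v_{5} = 2·v_{7}  →  sig = (2; 2)
  P={2,3,6}:  v_{2} + v_{3} + v_{6} = 0  →  sig = (3; —)
  P={0,2,3}:  v_{0} + v_{2} + v_{3} = v_{7}  →  sig = (3; 1)
  P={0,2,7}:  v_{0} + v_{2} + v_{7} = v_{5}  →  sig = (3; 1)
  P={2,3,4}:  v_{2} + v_{3} + v_{4} = v_{1}  →  sig = (3; 1)

Sorted signature multiset PRS(X):
[(2; 1), (2; 1), (2; 1), (2; 1,1), (2; 1,1), (2; 1,1,2), (2; 1,2), (2; 1,2), (2; 1,2), (2; 2), (3; —), (3; 1), (3; 1), (3; 1)]


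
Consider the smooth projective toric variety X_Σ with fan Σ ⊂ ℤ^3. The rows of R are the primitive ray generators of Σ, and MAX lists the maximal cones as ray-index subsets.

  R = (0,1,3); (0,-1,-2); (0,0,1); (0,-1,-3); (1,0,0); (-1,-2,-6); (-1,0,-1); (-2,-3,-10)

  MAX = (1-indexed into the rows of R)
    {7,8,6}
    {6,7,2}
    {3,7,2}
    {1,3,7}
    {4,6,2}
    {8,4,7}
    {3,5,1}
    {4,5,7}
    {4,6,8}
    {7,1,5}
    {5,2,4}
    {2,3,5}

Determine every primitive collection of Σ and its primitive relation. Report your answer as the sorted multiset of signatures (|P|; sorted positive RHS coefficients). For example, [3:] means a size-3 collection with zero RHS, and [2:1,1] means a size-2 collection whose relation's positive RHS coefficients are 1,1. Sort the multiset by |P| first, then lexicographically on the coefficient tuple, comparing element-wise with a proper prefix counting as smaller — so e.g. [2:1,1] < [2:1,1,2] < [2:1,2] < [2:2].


The 14 primitive collections of Σ (r=8, n=3):

  {1,4}:  v_{1} + v_{4} = 0  ⟹  sig = [2:]
  {1,2}:  v_{1} + v_{2} = v_{3}  ⟹  sig = [2:1]
  {3,4}:  v_{3} + v_{4} = v_{2}  ⟹  sig = [2:1]
  {1,6}:  v_{1} + v_{6} = v_{2} + v_{7}  ⟹  sig = [2:1,1]
  {1,8}:  v_{1} + v_{8} = v_{6} + v_{7}  ⟹  sig = [2:1,1]
  {3,8}:  v_{3} + v_{8} = v_{2} + v_{6} + v_{7}  ⟹  sig = [2:1,1,1]
  {3,6}:  v_{3} + v_{6} = 2·v_{2} + v_{7}  ⟹  sig = [2:1,2]
  {5,8}:  v_{5} + v_{8} = 3·v_{4} + v_{7}  ⟹  sig = [2:1,3]
  {2,8}:  v_{2} + v_{8} = 2·v_{6}  ⟹  sig = [2:2]
  {5,6}:  v_{5} + v_{6} = 2·v_{4}  ⟹  sig = [2:2]
  {3,5,7}:  v_{3} + v_{5} + v_{7} = 0  ⟹  sig = [3:]
  {2,4,7}:  v_{2} + v_{4} + v_{7} = v_{6}  ⟹  sig = [3:1]
  {2,5,7}:  v_{2} + v_{5} + v_{7} = v_{4}  ⟹  sig = [3:1]
  {4,6,7}:  v_{4} + v_{6} + v_{7} = v_{8}  ⟹  sig = [3:1]

Hence PRS(X_Σ) =
[[2:], [2:1], [2:1], [2:1,1], [2:1,1], [2:1,1,1], [2:1,2], [2:1,3], [2:2], [2:2], [3:], [3:1], [3:1], [3:1]]


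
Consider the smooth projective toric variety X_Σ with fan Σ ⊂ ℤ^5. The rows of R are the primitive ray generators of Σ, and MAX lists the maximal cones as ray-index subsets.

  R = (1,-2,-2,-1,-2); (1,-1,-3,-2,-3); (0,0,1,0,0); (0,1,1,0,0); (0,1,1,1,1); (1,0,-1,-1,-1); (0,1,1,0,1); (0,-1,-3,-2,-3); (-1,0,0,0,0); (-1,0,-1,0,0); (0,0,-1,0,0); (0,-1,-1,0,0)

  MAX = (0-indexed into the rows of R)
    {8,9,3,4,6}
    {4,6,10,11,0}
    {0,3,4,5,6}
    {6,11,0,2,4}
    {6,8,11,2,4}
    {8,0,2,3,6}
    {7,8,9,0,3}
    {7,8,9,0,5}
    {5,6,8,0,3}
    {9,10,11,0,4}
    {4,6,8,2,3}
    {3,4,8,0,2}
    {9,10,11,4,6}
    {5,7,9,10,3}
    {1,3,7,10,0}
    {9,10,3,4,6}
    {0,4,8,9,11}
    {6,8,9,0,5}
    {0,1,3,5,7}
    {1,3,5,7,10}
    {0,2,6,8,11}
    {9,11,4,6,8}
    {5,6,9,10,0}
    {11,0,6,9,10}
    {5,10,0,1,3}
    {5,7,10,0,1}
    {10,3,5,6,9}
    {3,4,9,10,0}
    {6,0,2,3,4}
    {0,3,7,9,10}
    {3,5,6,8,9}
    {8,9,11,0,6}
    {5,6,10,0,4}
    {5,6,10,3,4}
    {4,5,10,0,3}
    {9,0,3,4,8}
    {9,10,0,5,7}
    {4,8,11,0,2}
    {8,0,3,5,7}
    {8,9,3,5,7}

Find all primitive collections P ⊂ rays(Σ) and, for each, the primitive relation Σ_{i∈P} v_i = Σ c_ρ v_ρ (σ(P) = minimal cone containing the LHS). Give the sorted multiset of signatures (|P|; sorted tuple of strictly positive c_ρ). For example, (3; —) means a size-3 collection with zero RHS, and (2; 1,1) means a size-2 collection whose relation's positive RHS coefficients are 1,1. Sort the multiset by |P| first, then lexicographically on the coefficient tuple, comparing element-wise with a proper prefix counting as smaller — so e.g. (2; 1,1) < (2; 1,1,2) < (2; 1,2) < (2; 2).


24 minimal non-faces of Δ(Σ) (on 12 rays):

  {2,10}:  v_{2} + v_{10} = 0  ⇒ sig = (2; —)
  {3,11}:  v_{3} + v_{11} = 0  ⇒ sig = (2; —)
  {1,8}:  v_{1} + v_{8} = v_{7}  ⇒ sig = (2; 1)
  {2,9}:  v_{2} + v_{9} = v_{8}  ⇒ sig = (2; 1)
  {8,10}:  v_{8} + v_{10} = v_{9}  ⇒ sig = (2; 1)
  {1,9}:  v_{1} + v_{9} = v_{7} + v_{10}  ⇒ sig = (2; 1,1)
  {1,11}:  v_{1} + v_{11} = v_{0} + v_{5} + v_{9}  ⇒ sig = (2; 1,1,1)
  {2,5}:  v_{2} + v_{5} = v_{0} + v_{3} + v_{6}  ⇒ sig = (2; 1,1,1)
  {5,11}:  v_{5} + v_{11} = v_{0} + v_{6} + v_{10}  ⇒ sig = (2; 1,1,1)
  {1,2}:  v_{1} + v_{2} = v_{0} + v_{3} + v_{5} + v_{8}  ⇒ sig = (2; 1,1,1,1)
  {7,11}:  v_{7} + v_{11} = v_{0} + v_{5} + v_{8} + v_{9}  ⇒ sig = (2; 1,1,1,1)
  {2,7}:  v_{2} + v_{7} = v_{0} + v_{3} + v_{5} + 2·v_{8}  ⇒ sig = (2; 1,1,1,2)
  {4,7}:  v_{4} + v_{7} = v_{0} + 2·v_{3} + v_{9} + v_{10}  ⇒ sig = (2; 1,1,1,2)
  {1,6}:  v_{1} + v_{6} = 2·v_{5} + v_{8}  ⇒ sig = (2; 1,2)
  {1,4}:  v_{1} + v_{4} = v_{0} + 2·v_{3} + 2·v_{10}  ⇒ sig = (2; 1,2,2)
  {6,7}:  v_{6} + v_{7} = 2·v_{5} + 2·v_{8}  ⇒ sig = (2; 2,2)
  {4,5,8}:  v_{4} + v_{5} + v_{8} = v_{3} + v_{10}  ⇒ sig = (3; 1,1)
  {4,5,9}:  v_{4} + v_{5} + v_{9} = v_{3} + 2·v_{10}  ⇒ sig = (3; 1,2)
  {0,4,6,8}:  v_{0} + v_{4} + v_{6} + v_{8} = 0  ⇒ sig = (4; —)
  {0,3,5,9}:  v_{0} + v_{3} + v_{5} + v_{9} = v_{1}  ⇒ sig = (4; 1)
  {0,3,6,10}:  v_{0} + v_{3} + v_{6} + v_{10} = v_{5}  ⇒ sig = (4; 1)
  {0,4,6,9}:  v_{0} + v_{4} + v_{6} + v_{9} = v_{10}  ⇒ sig = (4; 1)
  {0,3,6,9}:  v_{0} + v_{3} + v_{6} + v_{9} = v_{5} + v_{8}  ⇒ sig = (4; 1,1)
  {0,3,5,7,10}:  v_{0} + v_{3} + v_{5} + v_{7} + v_{10} = 2·v_{1}  ⇒ sig = (5; 2)

Hence PRS(X_Σ) =
    (2; —)
    (2; —)
    (2; 1)
    (2; 1)
    (2; 1)
    (2; 1,1)
    (2; 1,1,1)
    (2; 1,1,1)
    (2; 1,1,1)
    (2; 1,1,1,1)
    (2; 1,1,1,1)
    (2; 1,1,1,2)
    (2; 1,1,1,2)
    (2; 1,2)
    (2; 1,2,2)
    (2; 2,2)
    (3; 1,1)
    (3; 1,2)
    (4; —)
    (4; 1)
    (4; 1)
    (4; 1)
    (4; 1,1)
    (5; 2)


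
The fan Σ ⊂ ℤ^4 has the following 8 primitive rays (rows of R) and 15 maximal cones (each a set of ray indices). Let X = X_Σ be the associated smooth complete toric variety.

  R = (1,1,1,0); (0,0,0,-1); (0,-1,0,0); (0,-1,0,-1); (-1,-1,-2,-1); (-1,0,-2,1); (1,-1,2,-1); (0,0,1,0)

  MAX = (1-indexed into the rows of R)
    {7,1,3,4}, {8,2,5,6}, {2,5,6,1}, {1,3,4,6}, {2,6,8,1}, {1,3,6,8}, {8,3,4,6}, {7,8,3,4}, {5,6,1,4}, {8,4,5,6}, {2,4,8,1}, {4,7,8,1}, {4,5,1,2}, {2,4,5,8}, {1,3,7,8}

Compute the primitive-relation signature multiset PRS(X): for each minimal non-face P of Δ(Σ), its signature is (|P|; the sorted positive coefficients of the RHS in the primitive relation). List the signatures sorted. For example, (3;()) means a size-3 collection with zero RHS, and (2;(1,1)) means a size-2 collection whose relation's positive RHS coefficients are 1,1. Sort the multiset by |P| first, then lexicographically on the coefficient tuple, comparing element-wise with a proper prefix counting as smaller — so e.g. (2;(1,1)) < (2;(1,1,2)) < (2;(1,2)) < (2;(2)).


Primitive collections (9):

  P = {2,3}:  v_{2} + v_{3} = v_{4}  ⇒ sig = (2;(1))
  P = {6,7}:  v_{6} + v_{7} = v_{3}  ⇒ sig = (2;(1))
  P = {2,7}:  v_{2} + v_{7} = v_{1} + 2·v_{4} + v_{8}  ⇒ sig = (2;(1,1,2))
  P = {3,5}:  v_{3} + v_{5} = 2·v_{4} + v_{6}  ⇒ sig = (2;(1,2))
  P = {5,7}:  v_{5} + v_{7} = 2·v_{4}  ⇒ sig = (2;(2))
  P = {1,5,8}:  v_{1} + v_{5} + v_{8} = v_{2}  ⇒ sig = (3;(1))
  P = {2,4,6}:  v_{2} + v_{4} + v_{6} = v_{5}  ⇒ sig = (3;(1))
  P = {1,4,6,8}:  v_{1} + v_{4} + v_{6} + v_{8} = 0  ⇒ sig = (4;())
  P = {1,3,4,8}:  v_{1} + v_{3} + v_{4} + v_{8} = v_{7}  ⇒ sig = (4;(1))

Signatures (|P|; sorted positive RHS coefficients), sorted:
    (2;(1))
    (2;(1))
    (2;(1,1,2))
    (2;(1,2))
    (2;(2))
    (3;(1))
    (3;(1))
    (4;())
    (4;(1))


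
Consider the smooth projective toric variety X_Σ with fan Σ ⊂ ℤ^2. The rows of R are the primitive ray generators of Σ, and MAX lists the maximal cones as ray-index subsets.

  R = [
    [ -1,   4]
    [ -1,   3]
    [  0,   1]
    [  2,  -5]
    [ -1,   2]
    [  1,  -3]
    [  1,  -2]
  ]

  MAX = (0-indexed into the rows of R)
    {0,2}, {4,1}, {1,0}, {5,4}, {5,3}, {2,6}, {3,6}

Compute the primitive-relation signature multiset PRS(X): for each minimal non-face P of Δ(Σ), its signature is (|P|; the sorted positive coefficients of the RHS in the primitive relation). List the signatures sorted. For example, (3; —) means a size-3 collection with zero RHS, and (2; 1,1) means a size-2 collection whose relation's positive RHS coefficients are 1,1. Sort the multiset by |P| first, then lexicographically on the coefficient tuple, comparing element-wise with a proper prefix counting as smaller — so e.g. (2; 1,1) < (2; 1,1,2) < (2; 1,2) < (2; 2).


Primitive collections (14):

  • {1,5}:  v_{1} + v_{5} = 0 — sig = (2; —)
  • {4,6}:  v_{4} + v_{6} = 0 — sig = (2; —)
  • {0,5}:  v_{0} + v_{5} = v_{2} — sig = (2; 1)
  • {1,2}:  v_{1} + v_{2} = v_{0} — sig = (2; 1)
  • {1,3}:  v_{1} + v_{3} = v_{6} — sig = (2; 1)
  • {1,6}:  v_{1} + v_{6} = v_{2} — sig = (2; 1)
  • {2,4}:  v_{2} + v_{4} = v_{1} — sig = (2; 1)
  • {2,5}:  v_{2} + v_{5} = v_{6} — sig = (2; 1)
  • {3,4}:  v_{3} + v_{4} = v_{5} — sig = (2; 1)
  • {5,6}:  v_{5} + v_{6} = v_{3} — sig = (2; 1)
  • {0,3}:  v_{0} + v_{3} = v_{2} + v_{6} — sig = (2; 1,1)
  • {0,4}:  v_{0} + v_{4} = 2·v_{1} — sig = (2; 2)
  • {0,6}:  v_{0} + v_{6} = 2·v_{2} — sig = (2; 2)
  • {2,3}:  v_{2} + v_{3} = 2·v_{6} — sig = (2; 2)

Signatures (|P|; sorted positive RHS coefficients), sorted:
[(2; —), (2; —), (2; 1), (2; 1), (2; 1), (2; 1), (2; 1), (2; 1), (2; 1), (2; 1), (2; 1,1), (2; 2), (2; 2), (2; 2)]


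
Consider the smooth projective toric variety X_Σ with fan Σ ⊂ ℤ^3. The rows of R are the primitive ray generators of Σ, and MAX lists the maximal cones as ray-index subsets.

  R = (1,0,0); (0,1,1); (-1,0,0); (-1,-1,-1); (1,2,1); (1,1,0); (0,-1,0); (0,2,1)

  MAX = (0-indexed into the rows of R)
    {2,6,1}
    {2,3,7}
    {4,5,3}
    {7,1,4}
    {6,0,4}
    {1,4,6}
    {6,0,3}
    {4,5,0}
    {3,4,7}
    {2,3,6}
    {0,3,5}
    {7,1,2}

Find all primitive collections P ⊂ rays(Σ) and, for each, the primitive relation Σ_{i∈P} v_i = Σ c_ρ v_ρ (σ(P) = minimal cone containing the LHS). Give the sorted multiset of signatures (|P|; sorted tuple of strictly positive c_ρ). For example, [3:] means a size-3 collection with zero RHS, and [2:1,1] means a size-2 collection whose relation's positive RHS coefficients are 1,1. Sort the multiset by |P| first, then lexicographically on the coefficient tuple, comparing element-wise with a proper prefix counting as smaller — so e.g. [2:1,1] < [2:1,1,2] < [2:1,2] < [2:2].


12 minimal non-faces of Δ(Σ) (on 8 rays):

  • {0,2}:  v_{0} + v_{2} = 0 — sig = [2:]
  • {0,7}:  v_{0} + v_{7} = v_{4} — sig = [2:1]
  • {1,3}:  v_{1} + v_{3} = v_{2} — sig = [2:1]
  • {1,5}:  v_{1} + v_{5} = v_{4} — sig = [2:1]
  • {2,4}:  v_{2} + v_{4} = v_{7} — sig = [2:1]
  • {5,6}:  v_{5} + v_{6} = v_{0} — sig = [2:1]
  • {6,7}:  v_{6} + v_{7} = v_{1} — sig = [2:1]
  • {0,1}:  v_{0} + v_{1} = v_{4} + v_{6} — sig = [2:1,1]
  • {2,5}:  v_{2} + v_{5} = v_{3} + v_{4} — sig = [2:1,1]
  • {5,7}:  v_{5} + v_{7} = v_{3} + 2·v_{4} — sig = [2:1,2]
  • {3,4,6}:  v_{3} + v_{4} + v_{6} = 0 — sig = [3:]
  • {0,3,4}:  v_{0} + v_{3} + v_{4} = v_{5} — sig = [3:1]

Hence PRS(X_Σ) =
[[2:], [2:1], [2:1], [2:1], [2:1], [2:1], [2:1], [2:1,1], [2:1,1], [2:1,2], [3:], [3:1]]


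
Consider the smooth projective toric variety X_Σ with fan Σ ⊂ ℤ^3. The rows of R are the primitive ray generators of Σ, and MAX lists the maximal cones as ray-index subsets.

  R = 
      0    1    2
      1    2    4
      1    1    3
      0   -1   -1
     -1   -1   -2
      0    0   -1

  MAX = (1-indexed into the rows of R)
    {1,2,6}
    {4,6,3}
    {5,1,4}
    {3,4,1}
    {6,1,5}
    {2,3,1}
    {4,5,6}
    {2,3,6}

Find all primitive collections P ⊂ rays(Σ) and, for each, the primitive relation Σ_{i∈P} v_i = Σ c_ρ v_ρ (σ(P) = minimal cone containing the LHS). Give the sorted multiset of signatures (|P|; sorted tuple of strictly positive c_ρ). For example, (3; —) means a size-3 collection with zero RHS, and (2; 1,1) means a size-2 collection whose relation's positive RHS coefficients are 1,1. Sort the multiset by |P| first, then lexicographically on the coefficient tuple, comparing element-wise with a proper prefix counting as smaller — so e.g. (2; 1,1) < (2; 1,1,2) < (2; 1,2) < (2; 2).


|primitive collections| = 5. Relations:

  P={2,4}:  v_{2} + v_{4} = v_{3} — sig = (2; 1)
  P={2,5}:  v_{2} + v_{5} = v_{1} — sig = (2; 1)
  P={3,5}:  v_{3} + v_{5} = v_{1} + v_{4} — sig = (2; 1,1)
  P={1,4,6}:  v_{1} + v_{4} + v_{6} = 0 — sig = (3; —)
  P={1,3,6}:  v_{1} + v_{3} + v_{6} = v_{2} — sig = (3; 1)

Hence PRS(X_Σ) =
    (2; 1)
    (2; 1)
    (2; 1,1)
    (3; —)
    (3; 1)


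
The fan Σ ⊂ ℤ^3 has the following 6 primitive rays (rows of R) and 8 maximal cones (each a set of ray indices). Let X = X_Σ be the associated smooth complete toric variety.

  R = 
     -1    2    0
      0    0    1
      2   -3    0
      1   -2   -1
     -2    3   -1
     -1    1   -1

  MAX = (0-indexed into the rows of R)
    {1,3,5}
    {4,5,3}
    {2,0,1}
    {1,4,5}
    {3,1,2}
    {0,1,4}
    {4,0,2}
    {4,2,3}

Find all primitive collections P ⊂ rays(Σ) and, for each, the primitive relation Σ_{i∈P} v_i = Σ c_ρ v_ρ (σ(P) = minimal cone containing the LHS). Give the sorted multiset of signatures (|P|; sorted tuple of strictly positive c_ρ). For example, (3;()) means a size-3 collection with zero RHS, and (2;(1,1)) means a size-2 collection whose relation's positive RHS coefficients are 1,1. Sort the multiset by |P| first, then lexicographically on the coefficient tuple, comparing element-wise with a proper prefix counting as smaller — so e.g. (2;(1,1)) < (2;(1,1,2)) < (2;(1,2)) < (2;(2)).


The 5 primitive collections of Σ (r=6, n=3):

  • {0,5}:  v_{0} + v_{5} = v_{4}  ⟹  sig = (2;(1))
  • {2,5}:  v_{2} + v_{5} = v_{3}  ⟹  sig = (2;(1))
  • {0,3}:  v_{0} + v_{3} = v_{2} + v_{4}  ⟹  sig = (2;(1,1))
  • {1,2,4}:  v_{1} + v_{2} + v_{4} = 0  ⟹  sig = (3;())
  • {1,3,4}:  v_{1} + v_{3} + v_{4} = v_{5}  ⟹  sig = (3;(1))

Hence PRS(X_Σ) =
    (2;(1))
    (2;(1))
    (2;(1,1))
    (3;())
    (3;(1))


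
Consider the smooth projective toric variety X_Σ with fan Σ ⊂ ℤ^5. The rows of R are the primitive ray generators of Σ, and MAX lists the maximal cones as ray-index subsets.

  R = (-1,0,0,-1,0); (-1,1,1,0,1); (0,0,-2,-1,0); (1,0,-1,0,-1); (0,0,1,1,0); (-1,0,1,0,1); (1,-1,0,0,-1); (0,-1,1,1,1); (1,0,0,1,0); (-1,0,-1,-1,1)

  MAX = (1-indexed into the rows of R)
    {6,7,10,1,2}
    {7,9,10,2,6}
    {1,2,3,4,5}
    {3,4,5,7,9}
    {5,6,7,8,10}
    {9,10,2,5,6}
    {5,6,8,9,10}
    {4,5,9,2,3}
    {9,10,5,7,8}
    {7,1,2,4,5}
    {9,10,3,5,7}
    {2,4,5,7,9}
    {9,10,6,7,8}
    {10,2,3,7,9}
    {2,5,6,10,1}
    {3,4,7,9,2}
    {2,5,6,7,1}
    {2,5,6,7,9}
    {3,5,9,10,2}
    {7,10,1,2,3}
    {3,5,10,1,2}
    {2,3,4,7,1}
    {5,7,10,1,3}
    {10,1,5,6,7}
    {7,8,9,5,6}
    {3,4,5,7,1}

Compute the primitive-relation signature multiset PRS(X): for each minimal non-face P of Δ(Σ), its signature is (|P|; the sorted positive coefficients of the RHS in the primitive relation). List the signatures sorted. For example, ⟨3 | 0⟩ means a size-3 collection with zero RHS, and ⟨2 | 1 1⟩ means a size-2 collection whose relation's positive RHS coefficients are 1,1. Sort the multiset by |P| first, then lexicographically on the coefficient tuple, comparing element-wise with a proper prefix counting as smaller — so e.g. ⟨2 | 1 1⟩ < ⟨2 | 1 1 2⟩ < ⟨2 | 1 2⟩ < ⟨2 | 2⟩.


Σ has 11 primitive collections:

  {1,9}:  v_{1} + v_{9} = 0  →  sig = ⟨2 | 0⟩
  {4,6}:  v_{4} + v_{6} = 0  →  sig = ⟨2 | 0⟩
  {3,6}:  v_{3} + v_{6} = v_{10}  →  sig = ⟨2 | 1⟩
  {4,10}:  v_{4} + v_{10} = v_{3}  →  sig = ⟨2 | 1⟩
  {1,8}:  v_{1} + v_{8} = v_{5} + v_{6} + v_{7} + v_{10}  →  sig = ⟨2 | 1 1 1 1⟩
  {4,8}:  v_{4} + v_{8} = v_{5} + v_{7} + v_{9} + v_{10}  →  sig = ⟨2 | 1 1 1 1⟩
  {3,8}:  v_{3} + v_{8} = v_{5} + v_{7} + v_{9} + 2·v_{10}  →  sig = ⟨2 | 1 1 1 2⟩
  {2,8}:  v_{2} + v_{8} = 2·v_{6} + v_{9}  →  sig = ⟨2 | 1 2⟩
  {2,3,5,7}:  v_{2} + v_{3} + v_{5} + v_{7} = 0  →  sig = ⟨4 | 0⟩
  {2,5,7,10}:  v_{2} + v_{5} + v_{7} + v_{10} = v_{6}  →  sig = ⟨4 | 1⟩
  {5,6,7,9,10}:  v_{5} + v_{6} + v_{7} + v_{9} + v_{10} = v_{8}  →  sig = ⟨5 | 1⟩

Hence PRS(X_Σ) =
{ ⟨2 | 0⟩ ×2,  ⟨2 | 1⟩ ×2,  ⟨2 | 1 1 1 1⟩ ×2,  ⟨2 | 1 1 1 2⟩,  ⟨2 | 1 2⟩,  ⟨4 | 0⟩,  ⟨4 | 1⟩,  ⟨5 | 1⟩ }


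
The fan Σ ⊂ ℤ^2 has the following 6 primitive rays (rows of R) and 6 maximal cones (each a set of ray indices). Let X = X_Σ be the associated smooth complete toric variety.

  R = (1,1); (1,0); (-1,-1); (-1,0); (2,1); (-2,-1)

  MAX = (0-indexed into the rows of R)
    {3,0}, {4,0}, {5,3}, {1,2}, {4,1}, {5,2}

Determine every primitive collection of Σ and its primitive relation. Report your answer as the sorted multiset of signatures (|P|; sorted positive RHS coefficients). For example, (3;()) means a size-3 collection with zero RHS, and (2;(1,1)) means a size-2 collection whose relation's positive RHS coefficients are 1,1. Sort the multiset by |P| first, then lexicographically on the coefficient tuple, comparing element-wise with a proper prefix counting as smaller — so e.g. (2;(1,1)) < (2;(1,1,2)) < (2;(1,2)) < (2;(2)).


9 minimal non-faces of Δ(Σ) (on 6 rays):

  • {0,2}:  v_{0} + v_{2} = 0  ⟹  sig = (2;())
  • {1,3}:  v_{1} + v_{3} = 0  ⟹  sig = (2;())
  • {4,5}:  v_{4} + v_{5} = 0  ⟹  sig = (2;())
  • {0,1}:  v_{0} + v_{1} = v_{4}  ⟹  sig = (2;(1))
  • {0,5}:  v_{0} + v_{5} = v_{3}  ⟹  sig = (2;(1))
  • {1,5}:  v_{1} + v_{5} = v_{2}  ⟹  sig = (2;(1))
  • {2,3}:  v_{2} + v_{3} = v_{5}  ⟹  sig = (2;(1))
  • {2,4}:  v_{2} + v_{4} = v_{1}  ⟹  sig = (2;(1))
  • {3,4}:  v_{3} + v_{4} = v_{0}  ⟹  sig = (2;(1))

so the primitive-relation signature multiset is
{ (2;()) ×3,  (2;(1)) ×6 }


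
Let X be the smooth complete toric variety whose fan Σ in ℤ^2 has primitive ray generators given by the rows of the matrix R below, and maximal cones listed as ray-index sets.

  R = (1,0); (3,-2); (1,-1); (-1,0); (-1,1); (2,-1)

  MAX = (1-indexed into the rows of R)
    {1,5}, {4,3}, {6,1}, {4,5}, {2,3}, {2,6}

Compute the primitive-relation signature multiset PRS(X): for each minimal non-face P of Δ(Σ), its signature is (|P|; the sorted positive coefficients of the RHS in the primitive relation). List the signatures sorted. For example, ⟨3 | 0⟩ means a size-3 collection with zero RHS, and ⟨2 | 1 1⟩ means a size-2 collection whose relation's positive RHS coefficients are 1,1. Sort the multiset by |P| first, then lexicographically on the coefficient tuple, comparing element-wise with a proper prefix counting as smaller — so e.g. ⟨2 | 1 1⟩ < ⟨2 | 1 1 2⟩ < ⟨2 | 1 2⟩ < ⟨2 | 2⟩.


Minimal non-faces — 9 found among 6 rays, 6 max cones:

  • {1,4}:  v_{1} + v_{4} = 0 — sig = ⟨2 | 0⟩
  • {3,5}:  v_{3} + v_{5} = 0 — sig = ⟨2 | 0⟩
  • {1,3}:  v_{1} + v_{3} = v_{6} — sig = ⟨2 | 1⟩
  • {2,5}:  v_{2} + v_{5} = v_{6} — sig = ⟨2 | 1⟩
  • {3,6}:  v_{3} + v_{6} = v_{2} — sig = ⟨2 | 1⟩
  • {4,6}:  v_{4} + v_{6} = v_{3} — sig = ⟨2 | 1⟩
  • {5,6}:  v_{5} + v_{6} = v_{1} — sig = ⟨2 | 1⟩
  • {1,2}:  v_{1} + v_{2} = 2·v_{6} — sig = ⟨2 | 2⟩
  • {2,4}:  v_{2} + v_{4} = 2·v_{3} — sig = ⟨2 | 2⟩

Signatures (|P|; sorted positive RHS coefficients), sorted:
    ⟨2 | 0⟩
    ⟨2 | 0⟩
    ⟨2 | 1⟩
    ⟨2 | 1⟩
    ⟨2 | 1⟩
    ⟨2 | 1⟩
    ⟨2 | 1⟩
    ⟨2 | 2⟩
    ⟨2 | 2⟩
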